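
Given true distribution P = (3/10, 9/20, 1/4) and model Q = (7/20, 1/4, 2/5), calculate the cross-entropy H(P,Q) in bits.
1.6849 bits

Cross-entropy: H(P,Q) = -Σ p(x) log q(x)

Alternatively: H(P,Q) = H(P) + D_KL(P||Q)
H(P) = 1.5395 bits
D_KL(P||Q) = 0.1454 bits

H(P,Q) = 1.5395 + 0.1454 = 1.6849 bits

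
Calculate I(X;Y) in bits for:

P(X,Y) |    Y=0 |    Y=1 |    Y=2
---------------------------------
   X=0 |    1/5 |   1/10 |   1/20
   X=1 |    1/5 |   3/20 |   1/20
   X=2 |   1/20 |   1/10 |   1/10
0.0876 bits

Mutual information: I(X;Y) = H(X) + H(Y) - H(X,Y)

Marginals:
P(X) = (7/20, 2/5, 1/4), H(X) = 1.5589 bits
P(Y) = (9/20, 7/20, 1/5), H(Y) = 1.5129 bits

Joint entropy: H(X,Y) = 2.9842 bits

I(X;Y) = 1.5589 + 1.5129 - 2.9842 = 0.0876 bits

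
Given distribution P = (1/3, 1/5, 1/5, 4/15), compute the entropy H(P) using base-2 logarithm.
1.9656 bits

Shannon entropy is H(X) = -Σ p(x) log p(x).

For P = (1/3, 1/5, 1/5, 4/15):
H = -1/3 × log_2(1/3) -1/5 × log_2(1/5) -1/5 × log_2(1/5) -4/15 × log_2(4/15)
H = 1.9656 bits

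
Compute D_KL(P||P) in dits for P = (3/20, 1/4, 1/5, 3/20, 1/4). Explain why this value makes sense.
0.0000 dits

KL divergence satisfies the Gibbs inequality: D_KL(P||Q) ≥ 0 for all distributions P, Q.

D_KL(P||Q) = Σ p(x) log(p(x)/q(x))
Each term is p(x) × log_10(p(x)/p(x)) = p(x) × log_10(1) = 0, so the sum is 0.
D_KL(P||Q) = 0.0000 dits

When P = Q, the KL divergence is exactly 0, as there is no 'divergence' between identical distributions.

This non-negativity is a fundamental property: relative entropy cannot be negative because it measures how different Q is from P.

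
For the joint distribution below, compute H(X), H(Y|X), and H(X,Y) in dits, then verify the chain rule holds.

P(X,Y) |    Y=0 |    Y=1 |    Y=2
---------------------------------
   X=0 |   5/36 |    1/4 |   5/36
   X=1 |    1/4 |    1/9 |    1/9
H(X,Y) = 0.7512, H(X) = 0.3004, H(Y|X) = 0.4509 (all in dits)

Chain rule: H(X,Y) = H(X) + H(Y|X)

Left side — joint entropy directly:
H(X,Y) = -Σ p(x,y) log p(x,y) = 0.7512 dits

Right side — compute H(Y|X) from the conditional distributions:
P(X) = (19/36, 17/36), so H(X) = 0.3004 dits
H(Y|X) = Σ_x P(X=x) · H(Y|X=x):
  P(Y|X=0) = (5/19, 9/19, 5/19), H(Y|X=0) = 0.4589, weight P(X=0) = 19/36
  P(Y|X=1) = (9/17, 4/17, 4/17), H(Y|X=1) = 0.4419, weight P(X=1) = 17/36
H(Y|X) = 0.4509 dits

H(X) + H(Y|X) = 0.3004 + 0.4509 = 0.7512 dits

Both sides equal 0.7512 dits. ✓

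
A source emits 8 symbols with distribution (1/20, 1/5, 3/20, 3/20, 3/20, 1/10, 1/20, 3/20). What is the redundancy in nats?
0.0895 nats

Redundancy measures how far a source is from maximum entropy:
R = H_max - H(X)

Maximum entropy for 8 symbols: H_max = log_e(8) = 2.0794 nats
Actual entropy: H(X) = 1.9900 nats
Redundancy: R = 2.0794 - 1.9900 = 0.0895 nats

This redundancy represents potential for compression: the source could be compressed by 0.0895 nats per symbol.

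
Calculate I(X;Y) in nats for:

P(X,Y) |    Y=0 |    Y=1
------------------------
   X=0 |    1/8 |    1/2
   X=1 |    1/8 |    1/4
0.0109 nats

Mutual information: I(X;Y) = H(X) + H(Y) - H(X,Y)

Marginals:
P(X) = (5/8, 3/8), H(X) = 0.6616 nats
P(Y) = (1/4, 3/4), H(Y) = 0.5623 nats

Joint entropy: H(X,Y) = 1.2130 nats

I(X;Y) = 0.6616 + 0.5623 - 1.2130 = 0.0109 nats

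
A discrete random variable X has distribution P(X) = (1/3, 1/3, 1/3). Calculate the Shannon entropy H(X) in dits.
0.4771 dits

Shannon entropy is H(X) = -Σ p(x) log p(x).

For P = (1/3, 1/3, 1/3):
H = -1/3 × log_10(1/3) -1/3 × log_10(1/3) -1/3 × log_10(1/3)
H = 0.4771 dits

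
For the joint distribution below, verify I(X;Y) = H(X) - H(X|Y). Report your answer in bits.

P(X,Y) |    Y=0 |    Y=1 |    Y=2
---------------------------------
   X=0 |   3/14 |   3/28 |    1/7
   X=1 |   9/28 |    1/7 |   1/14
I(X;Y) = 0.0331 bits

Mutual information has multiple equivalent forms:
- I(X;Y) = H(X) - H(X|Y)
- I(X;Y) = H(Y) - H(Y|X)
- I(X;Y) = H(X) + H(Y) - H(X,Y)

Computing all quantities:
H(X) = 0.9963, H(Y) = 1.4586, H(X,Y) = 2.4219
H(X|Y) = 0.9632, H(Y|X) = 1.4255

Verification:
H(X) - H(X|Y) = 0.9963 - 0.9632 = 0.0331
H(Y) - H(Y|X) = 1.4586 - 1.4255 = 0.0331
H(X) + H(Y) - H(X,Y) = 0.9963 + 1.4586 - 2.4219 = 0.0331

All forms give I(X;Y) = 0.0331 bits. ✓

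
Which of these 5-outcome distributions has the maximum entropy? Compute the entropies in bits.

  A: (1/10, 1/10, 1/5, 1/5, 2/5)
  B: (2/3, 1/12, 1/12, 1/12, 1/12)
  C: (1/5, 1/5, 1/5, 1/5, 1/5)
C

For a discrete distribution over n outcomes, entropy is maximized by the uniform distribution.

Computing entropies:
H(A) = 2.1219 bits
H(B) = 1.5850 bits
H(C) = 2.3219 bits

The uniform distribution (where all probabilities equal 1/5) achieves the maximum entropy of log_2(5) = 2.3219 bits.

Distribution C has the highest entropy.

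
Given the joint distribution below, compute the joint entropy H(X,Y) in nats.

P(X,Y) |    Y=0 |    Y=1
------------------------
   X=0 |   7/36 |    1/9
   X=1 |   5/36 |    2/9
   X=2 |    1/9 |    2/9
1.7494 nats

Joint entropy is H(X,Y) = -Σ_{x,y} p(x,y) log p(x,y).

Summing over all non-zero entries:
H(X,Y) = -[7/36·log_e(7/36) + 1/9·log_e(1/9) + 5/36·log_e(5/36) + 2/9·log_e(2/9) + 1/9·log_e(1/9) + 2/9·log_e(2/9)]
H(X,Y) = 1.7494 nats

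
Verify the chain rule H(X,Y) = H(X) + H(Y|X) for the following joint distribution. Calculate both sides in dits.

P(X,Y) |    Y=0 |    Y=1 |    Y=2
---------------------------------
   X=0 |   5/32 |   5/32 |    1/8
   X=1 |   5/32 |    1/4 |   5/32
H(X,Y) = 0.7673, H(X) = 0.2976, H(Y|X) = 0.4696 (all in dits)

Chain rule: H(X,Y) = H(X) + H(Y|X)

Left side — joint entropy directly:
H(X,Y) = -Σ p(x,y) log p(x,y) = 0.7673 dits

Right side — compute H(Y|X) from the conditional distributions:
P(X) = (7/16, 9/16), so H(X) = 0.2976 dits
H(Y|X) = Σ_x P(X=x) · H(Y|X=x):
  P(Y|X=0) = (5/14, 5/14, 2/7), H(Y|X=0) = 0.4748, weight P(X=0) = 7/16
  P(Y|X=1) = (5/18, 4/9, 5/18), H(Y|X=1) = 0.4656, weight P(X=1) = 9/16
H(Y|X) = 0.4696 dits

H(X) + H(Y|X) = 0.2976 + 0.4696 = 0.7673 dits

Both sides equal 0.7673 dits. ✓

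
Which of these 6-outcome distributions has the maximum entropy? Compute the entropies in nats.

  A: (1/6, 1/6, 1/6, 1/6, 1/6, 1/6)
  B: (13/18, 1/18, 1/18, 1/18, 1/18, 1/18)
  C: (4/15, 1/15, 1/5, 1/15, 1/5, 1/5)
A

For a discrete distribution over n outcomes, entropy is maximized by the uniform distribution.

Computing entropies:
H(A) = 1.7918 nats
H(B) = 1.0379 nats
H(C) = 1.6792 nats

The uniform distribution (where all probabilities equal 1/6) achieves the maximum entropy of log_e(6) = 1.7918 nats.

Distribution A has the highest entropy.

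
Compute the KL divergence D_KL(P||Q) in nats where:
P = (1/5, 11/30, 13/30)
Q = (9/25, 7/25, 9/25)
0.0617 nats

KL divergence: D_KL(P||Q) = Σ p(x) log(p(x)/q(x))

Computing term by term:
  x=0: 1/5 × log_e[(1/5)/(9/25)] = 1/5 × -0.5878 = -0.1176
  x=1: 11/30 × log_e[(11/30)/(7/25)] = 11/30 × 0.2697 = 0.0989
  x=2: 13/30 × log_e[(13/30)/(9/25)] = 13/30 × 0.1854 = 0.0803

D_KL(P||Q) = 0.0617 nats

Note: KL divergence is always non-negative and equals 0 iff P = Q.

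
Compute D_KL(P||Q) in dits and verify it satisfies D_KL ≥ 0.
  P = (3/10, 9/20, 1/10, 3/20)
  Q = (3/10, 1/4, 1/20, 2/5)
0.0811 dits

KL divergence satisfies the Gibbs inequality: D_KL(P||Q) ≥ 0 for all distributions P, Q.

D_KL(P||Q) = Σ p(x) log(p(x)/q(x))
Term by term:
  x=0: 3/10 × log_10[(3/10)/(3/10)] = 0.0000
  x=1: 9/20 × log_10[(9/20)/(1/4)] = 0.1149
  x=2: 1/10 × log_10[(1/10)/(1/20)] = 0.0301
  x=3: 3/20 × log_10[(3/20)/(2/5)] = -0.0639
D_KL(P||Q) = 0.0811 dits

D_KL(P||Q) = 0.0811 ≥ 0 ✓

This non-negativity is a fundamental property: relative entropy cannot be negative because it measures how different Q is from P.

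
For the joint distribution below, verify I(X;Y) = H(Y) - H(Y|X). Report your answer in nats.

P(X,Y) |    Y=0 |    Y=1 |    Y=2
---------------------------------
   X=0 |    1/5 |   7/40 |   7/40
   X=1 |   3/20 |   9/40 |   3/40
I(X;Y) = 0.0223 nats

Mutual information has multiple equivalent forms:
- I(X;Y) = H(X) - H(X|Y)
- I(X;Y) = H(Y) - H(Y|X)
- I(X;Y) = H(X) + H(Y) - H(X,Y)

Computing all quantities:
H(X) = 0.6881, H(Y) = 1.0805, H(X,Y) = 1.7464
H(X|Y) = 0.6659, H(Y|X) = 1.0582

Verification:
H(X) - H(X|Y) = 0.6881 - 0.6659 = 0.0223
H(Y) - H(Y|X) = 1.0805 - 1.0582 = 0.0223
H(X) + H(Y) - H(X,Y) = 0.6881 + 1.0805 - 1.7464 = 0.0223

All forms give I(X;Y) = 0.0223 nats. ✓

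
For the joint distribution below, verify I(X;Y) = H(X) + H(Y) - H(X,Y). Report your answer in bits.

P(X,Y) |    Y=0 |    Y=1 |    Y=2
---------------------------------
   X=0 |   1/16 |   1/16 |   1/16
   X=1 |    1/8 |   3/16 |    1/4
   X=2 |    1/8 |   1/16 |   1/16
I(X;Y) = 0.0464 bits

Mutual information has multiple equivalent forms:
- I(X;Y) = H(X) - H(X|Y)
- I(X;Y) = H(Y) - H(Y|X)
- I(X;Y) = H(X) + H(Y) - H(X,Y)

Computing all quantities:
H(X) = 1.4197, H(Y) = 1.5794, H(X,Y) = 2.9528
H(X|Y) = 1.3734, H(Y|X) = 1.5331

Verification:
H(X) - H(X|Y) = 1.4197 - 1.3734 = 0.0464
H(Y) - H(Y|X) = 1.5794 - 1.5331 = 0.0464
H(X) + H(Y) - H(X,Y) = 1.4197 + 1.5794 - 2.9528 = 0.0464

All forms give I(X;Y) = 0.0464 bits. ✓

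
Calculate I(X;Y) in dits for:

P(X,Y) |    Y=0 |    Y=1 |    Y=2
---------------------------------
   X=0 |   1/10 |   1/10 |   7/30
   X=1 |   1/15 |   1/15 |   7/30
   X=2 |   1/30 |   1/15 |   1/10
0.0046 dits

Mutual information: I(X;Y) = H(X) + H(Y) - H(X,Y)

Marginals:
P(X) = (13/30, 11/30, 1/5), H(X) = 0.4569 dits
P(Y) = (1/5, 7/30, 17/30), H(Y) = 0.4270 dits

Joint entropy: H(X,Y) = 0.8794 dits

I(X;Y) = 0.4569 + 0.4270 - 0.8794 = 0.0046 dits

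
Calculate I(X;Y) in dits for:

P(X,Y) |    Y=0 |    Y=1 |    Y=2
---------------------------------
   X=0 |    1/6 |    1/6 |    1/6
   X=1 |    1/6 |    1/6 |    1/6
0.0000 dits

Mutual information: I(X;Y) = H(X) + H(Y) - H(X,Y)

Marginals:
P(X) = (1/2, 1/2), H(X) = 0.3010 dits
P(Y) = (1/3, 1/3, 1/3), H(Y) = 0.4771 dits

Joint entropy: H(X,Y) = 0.7782 dits

I(X;Y) = 0.3010 + 0.4771 - 0.7782 = 0.0000 dits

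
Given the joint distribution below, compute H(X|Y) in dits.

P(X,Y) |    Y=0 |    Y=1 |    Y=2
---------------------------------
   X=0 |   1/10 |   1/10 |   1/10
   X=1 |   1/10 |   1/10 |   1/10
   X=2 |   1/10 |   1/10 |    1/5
0.4669 dits

Using the chain rule: H(X|Y) = H(X,Y) - H(Y)

First, compute H(X,Y) = 0.9398 dits

Marginal P(Y) = (3/10, 3/10, 2/5)
H(Y) = 0.4729 dits

H(X|Y) = H(X,Y) - H(Y) = 0.9398 - 0.4729 = 0.4669 dits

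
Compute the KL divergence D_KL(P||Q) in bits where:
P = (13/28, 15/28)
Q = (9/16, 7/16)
0.0280 bits

KL divergence: D_KL(P||Q) = Σ p(x) log(p(x)/q(x))

Computing term by term:
  x=0: 13/28 × log_2[(13/28)/(9/16)] = 13/28 × -0.2768 = -0.1285
  x=1: 15/28 × log_2[(15/28)/(7/16)] = 15/28 × 0.2922 = 0.1565

D_KL(P||Q) = 0.0280 bits

Note: KL divergence is always non-negative and equals 0 iff P = Q.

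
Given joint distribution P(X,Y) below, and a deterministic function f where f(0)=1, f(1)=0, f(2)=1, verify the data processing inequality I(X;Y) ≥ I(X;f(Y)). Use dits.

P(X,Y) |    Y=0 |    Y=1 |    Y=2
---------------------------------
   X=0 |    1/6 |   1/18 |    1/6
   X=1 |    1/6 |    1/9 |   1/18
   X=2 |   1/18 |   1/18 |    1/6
I(X;Y) = 0.0335, I(X;f(Y)) = 0.0083, inequality holds: 0.0335 ≥ 0.0083

Data Processing Inequality: For any Markov chain X → Y → Z, we have I(X;Y) ≥ I(X;Z).

Here Z = f(Y) is a deterministic function of Y, forming X → Y → Z.

Original I(X;Y) = 0.0335 dits

After applying f:
P(X,Z) where Z=f(Y):
- P(X,Z=0) = P(X,Y=1)
- P(X,Z=1) = P(X,Y=0) + P(X,Y=2)

I(X;Z) = I(X;f(Y)) = 0.0083 dits

Verification: 0.0335 ≥ 0.0083 ✓

Information cannot be created by processing; the function f can only lose information about X.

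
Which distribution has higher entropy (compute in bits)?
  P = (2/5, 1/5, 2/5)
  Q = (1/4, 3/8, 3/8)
Q

Computing entropies in bits:
H(P) = 1.5219
H(Q) = 1.5613

Distribution Q has higher entropy.

Intuition: The distribution closer to uniform (more spread out) has higher entropy.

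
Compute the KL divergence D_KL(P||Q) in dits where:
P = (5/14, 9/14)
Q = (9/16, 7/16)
0.0370 dits

KL divergence: D_KL(P||Q) = Σ p(x) log(p(x)/q(x))

Computing term by term:
  x=0: 5/14 × log_10[(5/14)/(9/16)] = 5/14 × -0.1973 = -0.0705
  x=1: 9/14 × log_10[(9/14)/(7/16)] = 9/14 × 0.1671 = 0.1074

D_KL(P||Q) = 0.0370 dits

Note: KL divergence is always non-negative and equals 0 iff P = Q.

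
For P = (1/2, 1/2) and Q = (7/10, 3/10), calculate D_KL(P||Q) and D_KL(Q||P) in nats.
D_KL(P||Q) = 0.0872, D_KL(Q||P) = 0.0823

KL divergence is not symmetric: D_KL(P||Q) ≠ D_KL(Q||P) in general.

D_KL(P||Q) = 0.0872 nats
D_KL(Q||P) = 0.0823 nats

No, they are not equal!

This asymmetry is why KL divergence is not a true distance metric.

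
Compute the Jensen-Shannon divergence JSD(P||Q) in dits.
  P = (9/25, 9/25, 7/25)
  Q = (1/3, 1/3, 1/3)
0.0007 dits

Jensen-Shannon divergence is:
JSD(P||Q) = 0.5 × D_KL(P||M) + 0.5 × D_KL(Q||M)
where M = 0.5 × (P + Q) is the mixture distribution.

M = 0.5 × (9/25, 9/25, 7/25) + 0.5 × (1/3, 1/3, 1/3) = (0.346667, 0.346667, 0.306667)

D_KL(P||M) = 0.0007 dits
D_KL(Q||M) = 0.0007 dits

JSD(P||Q) = 0.5 × 0.0007 + 0.5 × 0.0007 = 0.0007 dits

Unlike KL divergence, JSD is symmetric and bounded: 0 ≤ JSD ≤ log(2).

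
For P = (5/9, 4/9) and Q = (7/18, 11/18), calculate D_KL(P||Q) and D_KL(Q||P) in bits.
D_KL(P||Q) = 0.0817, D_KL(Q||P) = 0.0807

KL divergence is not symmetric: D_KL(P||Q) ≠ D_KL(Q||P) in general.

D_KL(P||Q) = 0.0817 bits
D_KL(Q||P) = 0.0807 bits

No, they are not equal!

This asymmetry is why KL divergence is not a true distance metric.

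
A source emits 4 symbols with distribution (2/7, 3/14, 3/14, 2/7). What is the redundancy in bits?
0.0148 bits

Redundancy measures how far a source is from maximum entropy:
R = H_max - H(X)

Maximum entropy for 4 symbols: H_max = log_2(4) = 2.0000 bits
Actual entropy: H(X) = 1.9852 bits
Redundancy: R = 2.0000 - 1.9852 = 0.0148 bits

This redundancy represents potential for compression: the source could be compressed by 0.0148 bits per symbol.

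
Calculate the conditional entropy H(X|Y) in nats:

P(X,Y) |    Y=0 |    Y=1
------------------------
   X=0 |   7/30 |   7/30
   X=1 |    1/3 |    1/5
0.6830 nats

Using the chain rule: H(X|Y) = H(X,Y) - H(Y)

First, compute H(X,Y) = 1.3672 nats

Marginal P(Y) = (17/30, 13/30)
H(Y) = 0.6842 nats

H(X|Y) = H(X,Y) - H(Y) = 1.3672 - 0.6842 = 0.6830 nats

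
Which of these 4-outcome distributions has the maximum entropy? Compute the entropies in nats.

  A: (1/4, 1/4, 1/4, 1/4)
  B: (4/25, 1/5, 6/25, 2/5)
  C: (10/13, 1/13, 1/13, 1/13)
A

For a discrete distribution over n outcomes, entropy is maximized by the uniform distribution.

Computing entropies:
H(A) = 1.3863 nats
H(B) = 1.3241 nats
H(C) = 0.7937 nats

The uniform distribution (where all probabilities equal 1/4) achieves the maximum entropy of log_e(4) = 1.3863 nats.

Distribution A has the highest entropy.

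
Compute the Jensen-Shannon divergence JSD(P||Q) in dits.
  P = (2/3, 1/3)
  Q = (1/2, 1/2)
0.0062 dits

Jensen-Shannon divergence is:
JSD(P||Q) = 0.5 × D_KL(P||M) + 0.5 × D_KL(Q||M)
where M = 0.5 × (P + Q) is the mixture distribution.

M = 0.5 × (2/3, 1/3) + 0.5 × (1/2, 1/2) = (7/12, 5/12)

D_KL(P||M) = 0.0064 dits
D_KL(Q||M) = 0.0061 dits

JSD(P||Q) = 0.5 × 0.0064 + 0.5 × 0.0061 = 0.0062 dits

Unlike KL divergence, JSD is symmetric and bounded: 0 ≤ JSD ≤ log(2).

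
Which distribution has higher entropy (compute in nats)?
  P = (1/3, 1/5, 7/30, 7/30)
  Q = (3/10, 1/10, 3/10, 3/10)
P

Computing entropies in nats:
H(P) = 1.3672
H(Q) = 1.3138

Distribution P has higher entropy.

Intuition: The distribution closer to uniform (more spread out) has higher entropy.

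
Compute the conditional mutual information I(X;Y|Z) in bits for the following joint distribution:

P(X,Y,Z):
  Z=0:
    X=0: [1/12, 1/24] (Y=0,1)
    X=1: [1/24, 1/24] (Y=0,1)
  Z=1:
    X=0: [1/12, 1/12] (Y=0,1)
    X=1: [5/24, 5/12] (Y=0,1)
0.0152 bits

Conditional mutual information: I(X;Y|Z) = H(X|Z) + H(Y|Z) - H(X,Y|Z)

H(Z) = 0.7383
H(X,Z) = 1.5284 → H(X|Z) = 0.7901
H(Y,Z) = 1.6922 → H(Y|Z) = 0.9539
H(X,Y,Z) = 2.4671 → H(X,Y|Z) = 1.7288

I(X;Y|Z) = 0.7901 + 0.9539 - 1.7288 = 0.0152 bits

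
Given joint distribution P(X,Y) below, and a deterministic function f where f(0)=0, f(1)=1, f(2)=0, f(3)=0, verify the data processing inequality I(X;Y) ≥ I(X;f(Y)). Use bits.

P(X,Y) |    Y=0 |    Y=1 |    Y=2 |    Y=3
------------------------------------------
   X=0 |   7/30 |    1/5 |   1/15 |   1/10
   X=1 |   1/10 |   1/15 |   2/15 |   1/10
I(X;Y) = 0.0772, I(X;f(Y)) = 0.0257, inequality holds: 0.0772 ≥ 0.0257

Data Processing Inequality: For any Markov chain X → Y → Z, we have I(X;Y) ≥ I(X;Z).

Here Z = f(Y) is a deterministic function of Y, forming X → Y → Z.

Original I(X;Y) = 0.0772 bits

After applying f:
P(X,Z) where Z=f(Y):
- P(X,Z=0) = P(X,Y=0) + P(X,Y=2) + P(X,Y=3)
- P(X,Z=1) = P(X,Y=1)

I(X;Z) = I(X;f(Y)) = 0.0257 bits

Verification: 0.0772 ≥ 0.0257 ✓

Information cannot be created by processing; the function f can only lose information about X.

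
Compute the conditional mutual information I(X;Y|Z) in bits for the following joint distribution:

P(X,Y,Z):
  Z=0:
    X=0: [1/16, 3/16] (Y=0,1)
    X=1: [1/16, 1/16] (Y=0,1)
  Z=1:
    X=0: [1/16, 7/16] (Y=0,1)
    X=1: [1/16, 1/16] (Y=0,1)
0.0710 bits

Conditional mutual information: I(X;Y|Z) = H(X|Z) + H(Y|Z) - H(X,Y|Z)

H(Z) = 0.9544
H(X,Z) = 1.7500 → H(X|Z) = 0.7956
H(Y,Z) = 1.7500 → H(Y|Z) = 0.7956
H(X,Y,Z) = 2.4746 → H(X,Y|Z) = 1.5202

I(X;Y|Z) = 0.7956 + 0.7956 - 1.5202 = 0.0710 bits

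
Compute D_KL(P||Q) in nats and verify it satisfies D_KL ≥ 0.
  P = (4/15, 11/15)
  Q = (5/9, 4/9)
0.1715 nats

KL divergence satisfies the Gibbs inequality: D_KL(P||Q) ≥ 0 for all distributions P, Q.

D_KL(P||Q) = Σ p(x) log(p(x)/q(x))
Term by term:
  x=0: 4/15 × log_e[(4/15)/(5/9)] = -0.1957
  x=1: 11/15 × log_e[(11/15)/(4/9)] = 0.3672
D_KL(P||Q) = 0.1715 nats

D_KL(P||Q) = 0.1715 ≥ 0 ✓

This non-negativity is a fundamental property: relative entropy cannot be negative because it measures how different Q is from P.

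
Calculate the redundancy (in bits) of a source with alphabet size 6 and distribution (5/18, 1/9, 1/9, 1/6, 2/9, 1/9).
0.1020 bits

Redundancy measures how far a source is from maximum entropy:
R = H_max - H(X)

Maximum entropy for 6 symbols: H_max = log_2(6) = 2.5850 bits
Actual entropy: H(X) = 2.4830 bits
Redundancy: R = 2.5850 - 2.4830 = 0.1020 bits

This redundancy represents potential for compression: the source could be compressed by 0.1020 bits per symbol.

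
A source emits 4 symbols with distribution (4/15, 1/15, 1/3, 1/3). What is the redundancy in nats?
0.1209 nats

Redundancy measures how far a source is from maximum entropy:
R = H_max - H(X)

Maximum entropy for 4 symbols: H_max = log_e(4) = 1.3863 nats
Actual entropy: H(X) = 1.2654 nats
Redundancy: R = 1.3863 - 1.2654 = 0.1209 nats

This redundancy represents potential for compression: the source could be compressed by 0.1209 nats per symbol.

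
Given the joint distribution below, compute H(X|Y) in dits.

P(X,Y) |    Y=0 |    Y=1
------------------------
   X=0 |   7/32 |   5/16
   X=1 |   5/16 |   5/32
0.2859 dits

Using the chain rule: H(X|Y) = H(X,Y) - H(Y)

First, compute H(X,Y) = 0.5861 dits

Marginal P(Y) = (17/32, 15/32)
H(Y) = 0.3002 dits

H(X|Y) = H(X,Y) - H(Y) = 0.5861 - 0.3002 = 0.2859 dits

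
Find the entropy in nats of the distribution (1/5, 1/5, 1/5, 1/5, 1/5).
1.6094 nats

Shannon entropy is H(X) = -Σ p(x) log p(x).

For P = (1/5, 1/5, 1/5, 1/5, 1/5):
H = -1/5 × log_e(1/5) -1/5 × log_e(1/5) -1/5 × log_e(1/5) -1/5 × log_e(1/5) -1/5 × log_e(1/5)
H = 1.6094 nats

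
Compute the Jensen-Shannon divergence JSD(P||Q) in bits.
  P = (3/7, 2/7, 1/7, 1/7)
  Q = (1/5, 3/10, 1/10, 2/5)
0.0793 bits

Jensen-Shannon divergence is:
JSD(P||Q) = 0.5 × D_KL(P||M) + 0.5 × D_KL(Q||M)
where M = 0.5 × (P + Q) is the mixture distribution.

M = 0.5 × (3/7, 2/7, 1/7, 1/7) + 0.5 × (1/5, 3/10, 1/10, 2/5) = (11/35, 0.292857, 0.121429, 0.271429)

D_KL(P||M) = 0.0828 bits
D_KL(Q||M) = 0.0758 bits

JSD(P||Q) = 0.5 × 0.0828 + 0.5 × 0.0758 = 0.0793 bits

Unlike KL divergence, JSD is symmetric and bounded: 0 ≤ JSD ≤ log(2).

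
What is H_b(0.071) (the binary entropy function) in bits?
0.3696 bits

The binary entropy function is:
H(p) = -p log(p) - (1-p) log(1-p)

H(0.071) = -0.071 × log_2(0.071) - 0.929 × log_2(0.929)
H(0.071) = 0.3696 bits

Note: Binary entropy is maximized at p=0.5 (H=1 bit) and minimized at p=0 or p=1 (H=0).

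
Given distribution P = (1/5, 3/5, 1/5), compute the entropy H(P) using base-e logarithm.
0.9503 nats

Shannon entropy is H(X) = -Σ p(x) log p(x).

For P = (1/5, 3/5, 1/5):
H = -1/5 × log_e(1/5) -3/5 × log_e(3/5) -1/5 × log_e(1/5)
H = 0.9503 nats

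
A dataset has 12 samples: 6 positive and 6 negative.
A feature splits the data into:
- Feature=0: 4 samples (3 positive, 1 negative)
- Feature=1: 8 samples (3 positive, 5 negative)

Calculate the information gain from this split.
0.0933 bits

Information Gain = H(Y) - H(Y|Feature)

Before split:
P(positive) = 6/12 = 0.5000
H(Y) = 1.0000 bits

After split:
Feature=0: H = 0.8113 bits (weight = 4/12)
Feature=1: H = 0.9544 bits (weight = 8/12)
H(Y|Feature) = (4/12)×0.8113 + (8/12)×0.9544 = 0.9067 bits

Information Gain = 1.0000 - 0.9067 = 0.0933 bits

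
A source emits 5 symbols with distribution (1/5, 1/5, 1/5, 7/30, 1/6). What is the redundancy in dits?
0.0024 dits

Redundancy measures how far a source is from maximum entropy:
R = H_max - H(X)

Maximum entropy for 5 symbols: H_max = log_10(5) = 0.6990 dits
Actual entropy: H(X) = 0.6965 dits
Redundancy: R = 0.6990 - 0.6965 = 0.0024 dits

This redundancy represents potential for compression: the source could be compressed by 0.0024 dits per symbol.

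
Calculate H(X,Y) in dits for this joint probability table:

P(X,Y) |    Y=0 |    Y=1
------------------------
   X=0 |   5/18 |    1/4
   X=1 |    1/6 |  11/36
0.5921 dits

Joint entropy is H(X,Y) = -Σ_{x,y} p(x,y) log p(x,y).

Summing over all non-zero entries:
H(X,Y) = -[5/18·log_10(5/18) + 1/4·log_10(1/4) + 1/6·log_10(1/6) + 11/36·log_10(11/36)]
H(X,Y) = 0.5921 dits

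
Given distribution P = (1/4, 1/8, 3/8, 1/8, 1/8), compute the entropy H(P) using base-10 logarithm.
0.6489 dits

Shannon entropy is H(X) = -Σ p(x) log p(x).

For P = (1/4, 1/8, 3/8, 1/8, 1/8):
H = -1/4 × log_10(1/4) -1/8 × log_10(1/8) -3/8 × log_10(3/8) -1/8 × log_10(1/8) -1/8 × log_10(1/8)
H = 0.6489 dits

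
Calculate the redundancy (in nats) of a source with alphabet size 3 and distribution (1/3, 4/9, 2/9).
0.0378 nats

Redundancy measures how far a source is from maximum entropy:
R = H_max - H(X)

Maximum entropy for 3 symbols: H_max = log_e(3) = 1.0986 nats
Actual entropy: H(X) = 1.0609 nats
Redundancy: R = 1.0986 - 1.0609 = 0.0378 nats

This redundancy represents potential for compression: the source could be compressed by 0.0378 nats per symbol.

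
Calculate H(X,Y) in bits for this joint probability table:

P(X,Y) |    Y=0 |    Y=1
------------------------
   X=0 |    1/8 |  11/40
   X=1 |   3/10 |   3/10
1.9294 bits

Joint entropy is H(X,Y) = -Σ_{x,y} p(x,y) log p(x,y).

Summing over all non-zero entries:
H(X,Y) = -[1/8·log_2(1/8) + 11/40·log_2(11/40) + 3/10·log_2(3/10) + 3/10·log_2(3/10)]
H(X,Y) = 1.9294 bits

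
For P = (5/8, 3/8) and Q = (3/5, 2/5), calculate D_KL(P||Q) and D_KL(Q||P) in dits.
D_KL(P||Q) = 0.0006, D_KL(Q||P) = 0.0006

KL divergence is not symmetric: D_KL(P||Q) ≠ D_KL(Q||P) in general.

D_KL(P||Q) = 0.0006 dits
D_KL(Q||P) = 0.0006 dits

In this case they happen to be equal (to 4 decimal places).

This asymmetry is why KL divergence is not a true distance metric.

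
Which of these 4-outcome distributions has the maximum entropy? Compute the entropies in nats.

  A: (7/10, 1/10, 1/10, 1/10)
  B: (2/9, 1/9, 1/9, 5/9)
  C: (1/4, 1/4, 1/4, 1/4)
C

For a discrete distribution over n outcomes, entropy is maximized by the uniform distribution.

Computing entropies:
H(A) = 0.9404 nats
H(B) = 1.1491 nats
H(C) = 1.3863 nats

The uniform distribution (where all probabilities equal 1/4) achieves the maximum entropy of log_e(4) = 1.3863 nats.

Distribution C has the highest entropy.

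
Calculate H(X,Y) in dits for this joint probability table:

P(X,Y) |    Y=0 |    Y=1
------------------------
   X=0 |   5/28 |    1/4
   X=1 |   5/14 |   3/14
0.5872 dits

Joint entropy is H(X,Y) = -Σ_{x,y} p(x,y) log p(x,y).

Summing over all non-zero entries:
H(X,Y) = -[5/28·log_10(5/28) + 1/4·log_10(1/4) + 5/14·log_10(5/14) + 3/14·log_10(3/14)]
H(X,Y) = 0.5872 dits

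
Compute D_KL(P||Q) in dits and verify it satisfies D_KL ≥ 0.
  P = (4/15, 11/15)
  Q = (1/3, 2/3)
0.0045 dits

KL divergence satisfies the Gibbs inequality: D_KL(P||Q) ≥ 0 for all distributions P, Q.

D_KL(P||Q) = Σ p(x) log(p(x)/q(x))
Term by term:
  x=0: 4/15 × log_10[(4/15)/(1/3)] = -0.0258
  x=1: 11/15 × log_10[(11/15)/(2/3)] = 0.0304
D_KL(P||Q) = 0.0045 dits

D_KL(P||Q) = 0.0045 ≥ 0 ✓

This non-negativity is a fundamental property: relative entropy cannot be negative because it measures how different Q is from P.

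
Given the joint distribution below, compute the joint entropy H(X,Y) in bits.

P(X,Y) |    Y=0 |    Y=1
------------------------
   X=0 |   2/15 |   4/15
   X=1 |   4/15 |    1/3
1.9329 bits

Joint entropy is H(X,Y) = -Σ_{x,y} p(x,y) log p(x,y).

Summing over all non-zero entries:
H(X,Y) = -[2/15·log_2(2/15) + 4/15·log_2(4/15) + 4/15·log_2(4/15) + 1/3·log_2(1/3)]
H(X,Y) = 1.9329 bits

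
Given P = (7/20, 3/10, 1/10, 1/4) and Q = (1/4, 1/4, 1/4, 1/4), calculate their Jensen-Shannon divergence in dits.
0.0095 dits

Jensen-Shannon divergence is:
JSD(P||Q) = 0.5 × D_KL(P||M) + 0.5 × D_KL(Q||M)
where M = 0.5 × (P + Q) is the mixture distribution.

M = 0.5 × (7/20, 3/10, 1/10, 1/4) + 0.5 × (1/4, 1/4, 1/4, 1/4) = (3/10, 11/40, 7/40, 1/4)

D_KL(P||M) = 0.0105 dits
D_KL(Q||M) = 0.0086 dits

JSD(P||Q) = 0.5 × 0.0105 + 0.5 × 0.0086 = 0.0095 dits

Unlike KL divergence, JSD is symmetric and bounded: 0 ≤ JSD ≤ log(2).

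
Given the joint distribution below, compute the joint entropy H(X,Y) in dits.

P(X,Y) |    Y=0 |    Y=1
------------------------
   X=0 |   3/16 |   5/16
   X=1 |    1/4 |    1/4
0.5952 dits

Joint entropy is H(X,Y) = -Σ_{x,y} p(x,y) log p(x,y).

Summing over all non-zero entries:
H(X,Y) = -[3/16·log_10(3/16) + 5/16·log_10(5/16) + 1/4·log_10(1/4) + 1/4·log_10(1/4)]
H(X,Y) = 0.5952 dits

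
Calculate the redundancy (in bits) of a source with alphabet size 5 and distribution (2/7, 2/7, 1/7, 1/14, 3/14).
0.1399 bits

Redundancy measures how far a source is from maximum entropy:
R = H_max - H(X)

Maximum entropy for 5 symbols: H_max = log_2(5) = 2.3219 bits
Actual entropy: H(X) = 2.1820 bits
Redundancy: R = 2.3219 - 2.1820 = 0.1399 bits

This redundancy represents potential for compression: the source could be compressed by 0.1399 bits per symbol.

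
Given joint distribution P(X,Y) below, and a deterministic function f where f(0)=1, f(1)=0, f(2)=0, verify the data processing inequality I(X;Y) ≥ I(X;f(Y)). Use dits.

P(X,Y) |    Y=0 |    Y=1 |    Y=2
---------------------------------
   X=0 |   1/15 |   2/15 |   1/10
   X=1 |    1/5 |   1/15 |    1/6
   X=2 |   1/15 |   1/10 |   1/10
I(X;Y) = 0.0216, I(X;f(Y)) = 0.0124, inequality holds: 0.0216 ≥ 0.0124

Data Processing Inequality: For any Markov chain X → Y → Z, we have I(X;Y) ≥ I(X;Z).

Here Z = f(Y) is a deterministic function of Y, forming X → Y → Z.

Original I(X;Y) = 0.0216 dits

After applying f:
P(X,Z) where Z=f(Y):
- P(X,Z=0) = P(X,Y=1) + P(X,Y=2)
- P(X,Z=1) = P(X,Y=0)

I(X;Z) = I(X;f(Y)) = 0.0124 dits

Verification: 0.0216 ≥ 0.0124 ✓

Information cannot be created by processing; the function f can only lose information about X.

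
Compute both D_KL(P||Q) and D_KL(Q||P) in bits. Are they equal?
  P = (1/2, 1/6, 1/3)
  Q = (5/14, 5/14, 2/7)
D_KL(P||Q) = 0.1336, D_KL(Q||P) = 0.1558

KL divergence is not symmetric: D_KL(P||Q) ≠ D_KL(Q||P) in general.

D_KL(P||Q) = 0.1336 bits
D_KL(Q||P) = 0.1558 bits

No, they are not equal!

This asymmetry is why KL divergence is not a true distance metric.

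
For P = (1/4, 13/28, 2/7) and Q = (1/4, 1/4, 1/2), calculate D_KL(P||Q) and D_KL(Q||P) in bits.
D_KL(P||Q) = 0.1840, D_KL(Q||P) = 0.1804

KL divergence is not symmetric: D_KL(P||Q) ≠ D_KL(Q||P) in general.

D_KL(P||Q) = 0.1840 bits
D_KL(Q||P) = 0.1804 bits

No, they are not equal!

This asymmetry is why KL divergence is not a true distance metric.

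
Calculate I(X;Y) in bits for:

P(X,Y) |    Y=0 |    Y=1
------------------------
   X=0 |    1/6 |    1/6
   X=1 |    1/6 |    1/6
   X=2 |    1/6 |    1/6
0.0000 bits

Mutual information: I(X;Y) = H(X) + H(Y) - H(X,Y)

Marginals:
P(X) = (1/3, 1/3, 1/3), H(X) = 1.5850 bits
P(Y) = (1/2, 1/2), H(Y) = 1.0000 bits

Joint entropy: H(X,Y) = 2.5850 bits

I(X;Y) = 1.5850 + 1.0000 - 2.5850 = 0.0000 bits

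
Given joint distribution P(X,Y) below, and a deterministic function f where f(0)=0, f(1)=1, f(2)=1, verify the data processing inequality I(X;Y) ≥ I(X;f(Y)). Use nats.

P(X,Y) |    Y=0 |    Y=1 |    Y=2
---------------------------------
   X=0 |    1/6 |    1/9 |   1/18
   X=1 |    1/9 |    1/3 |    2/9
I(X;Y) = 0.0606, I(X;f(Y)) = 0.0594, inequality holds: 0.0606 ≥ 0.0594

Data Processing Inequality: For any Markov chain X → Y → Z, we have I(X;Y) ≥ I(X;Z).

Here Z = f(Y) is a deterministic function of Y, forming X → Y → Z.

Original I(X;Y) = 0.0606 nats

After applying f:
P(X,Z) where Z=f(Y):
- P(X,Z=0) = P(X,Y=0)
- P(X,Z=1) = P(X,Y=1) + P(X,Y=2)

I(X;Z) = I(X;f(Y)) = 0.0594 nats

Verification: 0.0606 ≥ 0.0594 ✓

Information cannot be created by processing; the function f can only lose information about X.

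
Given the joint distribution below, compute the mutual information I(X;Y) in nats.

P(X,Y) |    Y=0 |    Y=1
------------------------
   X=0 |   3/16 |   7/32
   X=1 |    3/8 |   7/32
0.0142 nats

Mutual information: I(X;Y) = H(X) + H(Y) - H(X,Y)

Marginals:
P(X) = (13/32, 19/32), H(X) = 0.6755 nats
P(Y) = (9/16, 7/16), H(Y) = 0.6853 nats

Joint entropy: H(X,Y) = 1.3466 nats

I(X;Y) = 0.6755 + 0.6853 - 1.3466 = 0.0142 nats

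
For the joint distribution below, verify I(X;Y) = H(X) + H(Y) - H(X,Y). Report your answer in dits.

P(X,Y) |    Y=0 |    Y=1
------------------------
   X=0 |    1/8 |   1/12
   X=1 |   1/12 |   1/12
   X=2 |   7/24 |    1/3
I(X;Y) = 0.0024 dits

Mutual information has multiple equivalent forms:
- I(X;Y) = H(X) - H(X|Y)
- I(X;Y) = H(Y) - H(Y|X)
- I(X;Y) = H(X) + H(Y) - H(X,Y)

Computing all quantities:
H(X) = 0.3992, H(Y) = 0.3010, H(X,Y) = 0.6978
H(X|Y) = 0.3968, H(Y|X) = 0.2986

Verification:
H(X) - H(X|Y) = 0.3992 - 0.3968 = 0.0024
H(Y) - H(Y|X) = 0.3010 - 0.2986 = 0.0024
H(X) + H(Y) - H(X,Y) = 0.3992 + 0.3010 - 0.6978 = 0.0024

All forms give I(X;Y) = 0.0024 dits. ✓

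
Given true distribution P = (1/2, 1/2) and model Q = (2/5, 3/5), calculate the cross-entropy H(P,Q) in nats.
0.7136 nats

Cross-entropy: H(P,Q) = -Σ p(x) log q(x)

Alternatively: H(P,Q) = H(P) + D_KL(P||Q)
H(P) = 0.6931 nats
D_KL(P||Q) = 0.0204 nats

H(P,Q) = 0.6931 + 0.0204 = 0.7136 nats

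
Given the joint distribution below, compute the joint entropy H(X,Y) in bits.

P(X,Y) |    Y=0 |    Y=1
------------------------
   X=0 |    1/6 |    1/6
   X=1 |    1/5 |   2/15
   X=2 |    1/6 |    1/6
2.5753 bits

Joint entropy is H(X,Y) = -Σ_{x,y} p(x,y) log p(x,y).

Summing over all non-zero entries:
H(X,Y) = -[1/6·log_2(1/6) + 1/6·log_2(1/6) + 1/5·log_2(1/5) + 2/15·log_2(2/15) + 1/6·log_2(1/6) + 1/6·log_2(1/6)]
H(X,Y) = 2.5753 bits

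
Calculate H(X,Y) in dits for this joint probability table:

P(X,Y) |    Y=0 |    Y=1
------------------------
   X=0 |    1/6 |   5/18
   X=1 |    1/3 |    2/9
0.5884 dits

Joint entropy is H(X,Y) = -Σ_{x,y} p(x,y) log p(x,y).

Summing over all non-zero entries:
H(X,Y) = -[1/6·log_10(1/6) + 5/18·log_10(5/18) + 1/3·log_10(1/3) + 2/9·log_10(2/9)]
H(X,Y) = 0.5884 dits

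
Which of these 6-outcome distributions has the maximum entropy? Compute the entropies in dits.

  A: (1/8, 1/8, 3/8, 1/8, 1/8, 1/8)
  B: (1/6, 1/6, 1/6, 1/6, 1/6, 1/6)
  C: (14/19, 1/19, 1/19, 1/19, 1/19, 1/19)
B

For a discrete distribution over n outcomes, entropy is maximized by the uniform distribution.

Computing entropies:
H(A) = 0.7242 dits
H(B) = 0.7782 dits
H(C) = 0.4342 dits

The uniform distribution (where all probabilities equal 1/6) achieves the maximum entropy of log_10(6) = 0.7782 dits.

Distribution B has the highest entropy.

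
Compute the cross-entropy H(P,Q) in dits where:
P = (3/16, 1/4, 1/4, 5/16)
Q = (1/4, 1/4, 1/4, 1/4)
0.6021 dits

Cross-entropy: H(P,Q) = -Σ p(x) log q(x)

Alternatively: H(P,Q) = H(P) + D_KL(P||Q)
H(P) = 0.5952 dits
D_KL(P||Q) = 0.0069 dits

H(P,Q) = 0.5952 + 0.0069 = 0.6021 dits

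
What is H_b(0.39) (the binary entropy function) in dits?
0.2904 dits

The binary entropy function is:
H(p) = -p log(p) - (1-p) log(1-p)

H(0.39) = -0.39 × log_10(0.39) - 0.61 × log_10(0.61)
H(0.39) = 0.2904 dits

Note: Binary entropy is maximized at p=0.5 (H=1 bit) and minimized at p=0 or p=1 (H=0).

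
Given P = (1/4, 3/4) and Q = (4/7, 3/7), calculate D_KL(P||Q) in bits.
0.3074 bits

KL divergence: D_KL(P||Q) = Σ p(x) log(p(x)/q(x))

Computing term by term:
  x=0: 1/4 × log_2[(1/4)/(4/7)] = 1/4 × -1.1926 = -0.2982
  x=1: 3/4 × log_2[(3/4)/(3/7)] = 3/4 × 0.8074 = 0.6055

D_KL(P||Q) = 0.3074 bits

Note: KL divergence is always non-negative and equals 0 iff P = Q.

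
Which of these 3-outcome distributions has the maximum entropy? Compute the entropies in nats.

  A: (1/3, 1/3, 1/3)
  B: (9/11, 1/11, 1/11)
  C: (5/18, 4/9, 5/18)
A

For a discrete distribution over n outcomes, entropy is maximized by the uniform distribution.

Computing entropies:
H(A) = 1.0986 nats
H(B) = 0.6002 nats
H(C) = 1.0720 nats

The uniform distribution (where all probabilities equal 1/3) achieves the maximum entropy of log_e(3) = 1.0986 nats.

Distribution A has the highest entropy.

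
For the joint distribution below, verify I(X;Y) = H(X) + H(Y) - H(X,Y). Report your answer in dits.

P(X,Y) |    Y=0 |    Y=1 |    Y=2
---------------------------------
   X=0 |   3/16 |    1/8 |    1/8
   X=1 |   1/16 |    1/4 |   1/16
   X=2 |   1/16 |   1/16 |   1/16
I(X;Y) = 0.0297 dits

Mutual information has multiple equivalent forms:
- I(X;Y) = H(X) - H(X|Y)
- I(X;Y) = H(Y) - H(Y|X)
- I(X;Y) = H(X) + H(Y) - H(X,Y)

Computing all quantities:
H(X) = 0.4531, H(Y) = 0.4654, H(X,Y) = 0.8889
H(X|Y) = 0.4234, H(Y|X) = 0.4358

Verification:
H(X) - H(X|Y) = 0.4531 - 0.4234 = 0.0297
H(Y) - H(Y|X) = 0.4654 - 0.4358 = 0.0297
H(X) + H(Y) - H(X,Y) = 0.4531 + 0.4654 - 0.8889 = 0.0297

All forms give I(X;Y) = 0.0297 dits. ✓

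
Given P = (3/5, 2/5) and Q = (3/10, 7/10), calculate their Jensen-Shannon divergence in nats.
0.0462 nats

Jensen-Shannon divergence is:
JSD(P||Q) = 0.5 × D_KL(P||M) + 0.5 × D_KL(Q||M)
where M = 0.5 × (P + Q) is the mixture distribution.

M = 0.5 × (3/5, 2/5) + 0.5 × (3/10, 7/10) = (9/20, 11/20)

D_KL(P||M) = 0.0452 nats
D_KL(Q||M) = 0.0472 nats

JSD(P||Q) = 0.5 × 0.0452 + 0.5 × 0.0472 = 0.0462 nats

Unlike KL divergence, JSD is symmetric and bounded: 0 ≤ JSD ≤ log(2).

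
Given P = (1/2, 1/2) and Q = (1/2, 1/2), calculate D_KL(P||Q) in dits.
0.0000 dits

KL divergence: D_KL(P||Q) = Σ p(x) log(p(x)/q(x))

Computing term by term:
  x=0: 1/2 × log_10[(1/2)/(1/2)] = 1/2 × 0.0000 = 0.0000
  x=1: 1/2 × log_10[(1/2)/(1/2)] = 1/2 × 0.0000 = 0.0000

D_KL(P||Q) = 0.0000 dits

Note: KL divergence is always non-negative and equals 0 iff P = Q.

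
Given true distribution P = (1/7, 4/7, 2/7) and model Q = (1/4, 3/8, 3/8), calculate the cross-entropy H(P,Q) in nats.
1.0388 nats

Cross-entropy: H(P,Q) = -Σ p(x) log q(x)

Alternatively: H(P,Q) = H(P) + D_KL(P||Q)
H(P) = 0.9557 nats
D_KL(P||Q) = 0.0831 nats

H(P,Q) = 0.9557 + 0.0831 = 1.0388 nats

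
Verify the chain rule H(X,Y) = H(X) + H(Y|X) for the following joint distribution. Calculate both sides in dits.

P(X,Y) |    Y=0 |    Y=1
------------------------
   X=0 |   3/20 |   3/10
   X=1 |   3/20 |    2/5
H(X,Y) = 0.5632, H(X) = 0.2989, H(Y|X) = 0.2644 (all in dits)

Chain rule: H(X,Y) = H(X) + H(Y|X)

Left side — joint entropy directly:
H(X,Y) = -Σ p(x,y) log p(x,y) = 0.5632 dits

Right side — compute H(Y|X) from the conditional distributions:
P(X) = (9/20, 11/20), so H(X) = 0.2989 dits
H(Y|X) = Σ_x P(X=x) · H(Y|X=x):
  P(Y|X=0) = (1/3, 2/3), H(Y|X=0) = 0.2764, weight P(X=0) = 9/20
  P(Y|X=1) = (3/11, 8/11), H(Y|X=1) = 0.2545, weight P(X=1) = 11/20
H(Y|X) = 0.2644 dits

H(X) + H(Y|X) = 0.2989 + 0.2644 = 0.5632 dits

Both sides equal 0.5632 dits. ✓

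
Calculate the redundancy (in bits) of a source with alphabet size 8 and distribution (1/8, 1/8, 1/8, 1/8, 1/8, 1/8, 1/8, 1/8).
0.0000 bits

Redundancy measures how far a source is from maximum entropy:
R = H_max - H(X)

Maximum entropy for 8 symbols: H_max = log_2(8) = 3.0000 bits
Actual entropy: H(X) = 3.0000 bits
Redundancy: R = 3.0000 - 3.0000 = 0.0000 bits

This redundancy represents potential for compression: the source could be compressed by 0.0000 bits per symbol.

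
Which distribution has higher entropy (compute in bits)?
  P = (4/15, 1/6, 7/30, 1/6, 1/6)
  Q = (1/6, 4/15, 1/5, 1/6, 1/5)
Q

Computing entropies in bits:
H(P) = 2.2909
H(Q) = 2.2989

Distribution Q has higher entropy.

Intuition: The distribution closer to uniform (more spread out) has higher entropy.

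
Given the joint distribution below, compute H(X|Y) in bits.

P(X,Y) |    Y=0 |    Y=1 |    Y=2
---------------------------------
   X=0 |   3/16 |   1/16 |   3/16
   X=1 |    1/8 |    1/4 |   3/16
0.9040 bits

Using the chain rule: H(X|Y) = H(X,Y) - H(Y)

First, compute H(X,Y) = 2.4835 bits

Marginal P(Y) = (5/16, 5/16, 3/8)
H(Y) = 1.5794 bits

H(X|Y) = H(X,Y) - H(Y) = 2.4835 - 1.5794 = 0.9040 bits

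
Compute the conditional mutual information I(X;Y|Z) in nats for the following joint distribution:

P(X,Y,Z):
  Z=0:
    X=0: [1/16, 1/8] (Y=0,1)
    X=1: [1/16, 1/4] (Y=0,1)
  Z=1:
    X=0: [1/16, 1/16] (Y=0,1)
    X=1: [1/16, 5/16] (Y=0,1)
0.0310 nats

Conditional mutual information: I(X;Y|Z) = H(X|Z) + H(Y|Z) - H(X,Y|Z)

H(Z) = 0.6931
H(X,Z) = 1.3051 → H(X|Z) = 0.6119
H(Y,Z) = 1.2555 → H(Y|Z) = 0.5623
H(X,Y,Z) = 1.8364 → H(X,Y|Z) = 1.1433

I(X;Y|Z) = 0.6119 + 0.5623 - 1.1433 = 0.0310 nats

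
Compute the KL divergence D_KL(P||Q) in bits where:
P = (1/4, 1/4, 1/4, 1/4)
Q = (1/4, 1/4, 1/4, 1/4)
0.0000 bits

KL divergence: D_KL(P||Q) = Σ p(x) log(p(x)/q(x))

Computing term by term:
  x=0: 1/4 × log_2[(1/4)/(1/4)] = 1/4 × 0.0000 = 0.0000
  x=1: 1/4 × log_2[(1/4)/(1/4)] = 1/4 × 0.0000 = 0.0000
  x=2: 1/4 × log_2[(1/4)/(1/4)] = 1/4 × 0.0000 = 0.0000
  x=3: 1/4 × log_2[(1/4)/(1/4)] = 1/4 × 0.0000 = 0.0000

D_KL(P||Q) = 0.0000 bits

Note: KL divergence is always non-negative and equals 0 iff P = Q.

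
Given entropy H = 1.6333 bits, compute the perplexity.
3.1022

Perplexity is 2^H (or exp(H) for natural log).

H = 1.6333 bits
Perplexity = 2^1.6333 = 3.1022

Interpretation: The model's uncertainty is equivalent to choosing uniformly among 3.1 options.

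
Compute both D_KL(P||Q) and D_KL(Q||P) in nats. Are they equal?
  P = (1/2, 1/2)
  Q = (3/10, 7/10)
D_KL(P||Q) = 0.0872, D_KL(Q||P) = 0.0823

KL divergence is not symmetric: D_KL(P||Q) ≠ D_KL(Q||P) in general.

D_KL(P||Q) = 0.0872 nats
D_KL(Q||P) = 0.0823 nats

No, they are not equal!

This asymmetry is why KL divergence is not a true distance metric.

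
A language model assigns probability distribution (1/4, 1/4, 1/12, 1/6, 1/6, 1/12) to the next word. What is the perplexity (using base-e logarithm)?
5.4989

Perplexity is e^H (or exp(H) for natural log).

First, H = -Σ p log p = 1.7046 nats
Perplexity = e^1.7046 = 5.4989

Interpretation: The model's uncertainty is equivalent to choosing uniformly among 5.5 options.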